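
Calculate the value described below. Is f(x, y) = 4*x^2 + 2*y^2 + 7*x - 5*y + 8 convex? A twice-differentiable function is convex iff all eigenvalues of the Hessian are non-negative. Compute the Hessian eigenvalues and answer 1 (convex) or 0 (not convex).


The Hessian of f(x,y) = 4*x^2 + 2*y^2 + 7*x - 5*y + 8 is:
H = [[8, 0], [0, 4]]
Trace = 8 + 4 = 12
Determinant = 8*4 - (0)^2 = 32
Discriminant = (12)^2 - 4*32 = 16.0
Eigenvalues: lambda_1 = 4.0, lambda_2 = 8.0
The function is convex.

1


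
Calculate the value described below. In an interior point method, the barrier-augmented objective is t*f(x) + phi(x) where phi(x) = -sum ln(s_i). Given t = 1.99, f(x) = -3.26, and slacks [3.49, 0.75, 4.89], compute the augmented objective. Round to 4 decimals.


Step 1: Compute log-barrier.
ln values: [1.2499, -0.2877, 1.5872]
phi = -(1.2499 - 0.2877 + 1.5872) = -2.5494
Step 2: Compute augmented objective.
t*f(x) = 1.99*-3.26 = -6.4874
Total = -6.4874 - 2.5494 = -9.0368


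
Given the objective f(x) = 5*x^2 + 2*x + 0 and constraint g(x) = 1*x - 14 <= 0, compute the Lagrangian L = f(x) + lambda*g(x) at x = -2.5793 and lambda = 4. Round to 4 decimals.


Step 1: Evaluate f(x).
f(-2.5793) = 5*(-2.5793)^2 + 2*(-2.5793) + 0 = 28.1053
Step 2: Evaluate g(x).
g(-2.5793) = 1*-2.5793 - 14 = -16.5793
Step 3: Compute Lagrangian.
L = 28.1053 + 4*-16.5793 = -38.2119


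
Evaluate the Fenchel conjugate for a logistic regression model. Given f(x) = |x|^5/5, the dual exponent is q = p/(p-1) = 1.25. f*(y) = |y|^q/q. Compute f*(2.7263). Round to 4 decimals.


The conjugate exponent q satisfies 1/p + 1/q = 1.
p = 5, so q = 5/(5 - 1) = 1.25
|y|^q = 2.7263^1.25 = 3.5032
f*(2.7263) = 3.5032 / 1.25 = 2.8026


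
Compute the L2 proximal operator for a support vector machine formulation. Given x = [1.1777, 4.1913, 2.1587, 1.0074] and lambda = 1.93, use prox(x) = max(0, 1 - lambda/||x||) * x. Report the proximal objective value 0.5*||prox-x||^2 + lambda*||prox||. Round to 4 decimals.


Step 1: Compute ||x||.
||x|| = 4.9627
Step 2: Compute scaling factor.
scale = max(0, 1 - 1.93/4.9627) = 0.6111
Step 3: prox(x) = [0.7197, 2.5613, 1.3192, 0.6156]
||prox(x)|| = 3.0327
Step 4: Proximal objective.
0.5*||prox-x||^2 = 1.8625
lambda*||prox|| = 5.8531
Total = 7.7156


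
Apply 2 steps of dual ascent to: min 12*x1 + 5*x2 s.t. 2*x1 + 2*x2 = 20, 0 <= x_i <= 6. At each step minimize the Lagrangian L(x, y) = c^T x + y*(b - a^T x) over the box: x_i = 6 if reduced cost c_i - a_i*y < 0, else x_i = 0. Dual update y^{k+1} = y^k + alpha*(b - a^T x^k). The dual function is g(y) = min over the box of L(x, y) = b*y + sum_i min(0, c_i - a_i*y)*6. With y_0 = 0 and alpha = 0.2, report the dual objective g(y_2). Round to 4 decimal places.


Dual ascent for LP: min 12*x1 + 5*x2, 2*x1 + 2*x2 = 20, 0 <= x_i <= 6
Step 1: y^k = 0.0, reduced costs: (12.0, 5.0)
  x^k = (0.0, 0.0), subgradient = b - a^T x = 20.0
  y^{k+1} = 0.0 + 0.2*20.0 = 4.0
Step 2: y^k = 4.0, reduced costs: (4.0, -3.0)
  x^k = (0.0, 6.0), subgradient = b - a^T x = 8.0
  y^{k+1} = 4.0 + 0.2*8.0 = 5.6
Dual objective at y_2 = 5.6: reduced costs (0.8, -6.2), box minimizer x = (0.0, 6.0)
g(y_2) = b*y + (c1 - a1*y)*x1 + (c2 - a2*y)*x2 = 20*5.6 + 0.8*0.0 + (-6.2)*6.0 = 112.0 + 0.0 - 37.2 = 74.8


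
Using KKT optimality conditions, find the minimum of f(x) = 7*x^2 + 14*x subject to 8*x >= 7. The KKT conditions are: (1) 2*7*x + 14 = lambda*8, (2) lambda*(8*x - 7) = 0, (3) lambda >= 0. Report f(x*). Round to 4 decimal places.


Step 1: Try lambda = 0 (constraint inactive).
x_unc = -14/(2*7) = -1.0
Check: 8*-1.0 = -8.0 < 7 -- violated!
Step 2: Constraint must be active: 8*x = 7
x* = 7/8 = 0.875
lambda = (2*7*0.875 + 14)/8 = 3.2813
Step 3: Compute optimal value.
f(x*) = 7*0.875^2 + 14*0.875 = 17.6094


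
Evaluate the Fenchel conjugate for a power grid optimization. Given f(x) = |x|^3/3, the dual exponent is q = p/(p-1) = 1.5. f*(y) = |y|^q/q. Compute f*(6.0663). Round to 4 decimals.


The conjugate exponent q satisfies 1/p + 1/q = 1.
p = 3, so q = 3/(3 - 1) = 1.5
|y|^q = 6.0663^1.5 = 14.9412
f*(6.0663) = 14.9412 / 1.5 = 9.9608


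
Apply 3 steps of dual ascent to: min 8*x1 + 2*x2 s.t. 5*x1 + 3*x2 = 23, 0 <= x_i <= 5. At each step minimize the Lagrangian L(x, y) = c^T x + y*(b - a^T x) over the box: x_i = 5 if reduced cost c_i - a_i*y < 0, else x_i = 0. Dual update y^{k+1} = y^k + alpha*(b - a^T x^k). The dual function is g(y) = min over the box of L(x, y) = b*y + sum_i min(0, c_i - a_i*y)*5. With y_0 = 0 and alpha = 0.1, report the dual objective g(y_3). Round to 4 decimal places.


Dual ascent for LP: min 8*x1 + 2*x2, 5*x1 + 3*x2 = 23, 0 <= x_i <= 5
Step 1: y^k = 0.0, reduced costs: (8.0, 2.0)
  x^k = (0.0, 0.0), subgradient = b - a^T x = 23.0
  y^{k+1} = 0.0 + 0.1*23.0 = 2.3
Step 2: y^k = 2.3, reduced costs: (-3.5, -4.9)
  x^k = (5.0, 5.0), subgradient = b - a^T x = -17.0
  y^{k+1} = 2.3 + 0.1*-17.0 = 0.6
Step 3: y^k = 0.6, reduced costs: (5.0, 0.2)
  x^k = (0.0, 0.0), subgradient = b - a^T x = 23.0
  y^{k+1} = 0.6 + 0.1*23.0 = 2.9
Dual objective at y_3 = 2.9: reduced costs (-6.5, -6.7), box minimizer x = (5.0, 5.0)
g(y_3) = b*y + (c1 - a1*y)*x1 + (c2 - a2*y)*x2 = 23*2.9 + (-6.5)*5.0 + (-6.7)*5.0 = 66.7 - 32.5 - 33.5 = 0.7


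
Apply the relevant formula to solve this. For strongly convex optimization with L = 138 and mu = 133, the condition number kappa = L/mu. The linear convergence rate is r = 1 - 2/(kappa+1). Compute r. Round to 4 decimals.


Step 1: Compute the condition number.
kappa = L/mu = 138/133 = 1.0376
Step 2: Compute the convergence rate.
r = 1 - 2/(kappa + 1) = 1 - 2*mu/(L + mu) = (L - mu)/(L + mu) = 5/271 = 0.0185


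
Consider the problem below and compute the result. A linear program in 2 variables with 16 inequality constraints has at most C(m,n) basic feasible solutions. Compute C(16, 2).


Each vertex corresponds to some choice of n active constraints out of m, so the number of vertices is at most C(m, n) = m! / (n!(m-n)!).
m = 16, n = 2
Numerator: 16 * 15
Denominator: 2! = 2
C(16, 2) = 120


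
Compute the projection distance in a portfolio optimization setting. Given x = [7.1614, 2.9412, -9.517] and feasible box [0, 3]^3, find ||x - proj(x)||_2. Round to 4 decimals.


Project each component onto [0, 3].
clip(7.1614) = 3.0, clip(2.9412) = 2.9412, clip(-9.517) = 0.0
Projection = [3.0, 2.9412, 0.0]
Squared diffs: [17.3172, 0.0, 90.5733]
Distance = sqrt(107.8905) = 10.387


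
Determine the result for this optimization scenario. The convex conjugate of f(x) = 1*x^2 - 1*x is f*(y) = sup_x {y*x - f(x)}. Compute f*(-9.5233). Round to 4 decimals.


f*(y) = sup_x {y*x - a*x^2 - b*x} = sup_x {(y-b)*x - a*x^2}
FOC: (y - b) - 2a*x = 0 => x* = (y - b)/(2a)
x* = (-9.5233 + 1)/(2*1) = -4.2617
f*(-9.5233) = (y-b)^2/(4a) = (-9.5233 + 1)^2/(4*1)
= 72.6466/4 = 18.1617


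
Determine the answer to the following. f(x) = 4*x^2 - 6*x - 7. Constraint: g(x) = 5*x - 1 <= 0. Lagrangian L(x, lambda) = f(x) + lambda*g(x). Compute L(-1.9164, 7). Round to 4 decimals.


Step 1: Evaluate f(x).
f(-1.9164) = 4*(-1.9164)^2 - 6*(-1.9164) - 7 = 19.1888
Step 2: Evaluate g(x).
g(-1.9164) = 5*-1.9164 - 1 = -10.582
Step 3: Compute Lagrangian.
L = 19.1888 + 7*-10.582 = -54.8852


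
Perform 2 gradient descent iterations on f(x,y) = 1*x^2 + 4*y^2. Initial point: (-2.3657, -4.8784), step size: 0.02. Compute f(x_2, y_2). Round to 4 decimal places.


Gradient descent on f(x,y) = 1*x^2 + 4*y^2.
Starting point: (-2.3657, -4.8784), alpha = 0.02
Step 1: grad_x = 2*1*-2.3657 = -4.7314, grad_y = 2*4*-4.8784 = -39.0272
  x_1 = -2.3657 - 0.02*-4.7314 = -2.2711
  y_1 = -4.8784 - 0.02*-39.0272 = -4.0979
Step 2: grad_x = 2*1*-2.2711 = -4.5421, grad_y = 2*4*-4.0979 = -32.7828
  x_2 = -2.2711 - 0.02*-4.5421 = -2.1802
  y_2 = -4.0979 - 0.02*-32.7828 = -3.4422
f(-2.1802, -3.4422) = 1*(-2.1802)^2 + 4*(-3.4422)^2 = 52.1483


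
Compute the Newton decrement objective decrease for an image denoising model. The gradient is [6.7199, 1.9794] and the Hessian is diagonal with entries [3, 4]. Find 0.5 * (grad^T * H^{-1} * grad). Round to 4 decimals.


Step 1: H is diagonal, so H^(-1) * g = [2.24, 0.4949].
Step 2: g^T H^(-1) g = sum_i g_i^2 / H_ii
  = (6.7199)^2/3 + (1.9794)^2/4
  = 15.0524 + 0.9795 = 16.0319
Step 3: Objective decrease = 0.5 * g^T H^(-1) g = 8.0159


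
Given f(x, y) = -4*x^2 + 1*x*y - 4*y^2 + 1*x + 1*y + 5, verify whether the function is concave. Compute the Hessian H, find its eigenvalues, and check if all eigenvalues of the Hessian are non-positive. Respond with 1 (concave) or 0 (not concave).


The Hessian of f(x,y) = -4*x^2 + 1*x*y - 4*y^2 + 1*x + 1*y + 5 is:
H = [[-8, 1], [1, -8]]
Trace = -8 - 8 = -16
Determinant = -8*-8 - (1)^2 = 63
Discriminant = (-16)^2 - 4*63 = 4.0
Eigenvalues: lambda_1 = -9.0, lambda_2 = -7.0
The function is concave.

1


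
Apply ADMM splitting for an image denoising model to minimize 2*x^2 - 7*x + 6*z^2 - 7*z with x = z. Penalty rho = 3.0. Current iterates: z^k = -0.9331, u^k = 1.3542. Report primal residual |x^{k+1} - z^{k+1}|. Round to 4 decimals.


ADMM iteration with rho = 3.0, z^k = -0.9331, u^k = 1.3542
Step 1: x-update.
Minimize 2*x^2 - 7*x + (3.0/2)*(x + 0.9331 + 1.3542)^2
FOC: (2*2 + 3.0)*x = 7 + 3.0*(-0.9331 - 1.3542)
x^{k+1} = 0.0197
Step 2: z-update.
Minimize 6*z^2 - 7*z + (3.0/2)*(0.0197 - z + 1.3542)^2
FOC: (2*6 + 3.0)*z = 7 + 3.0*(0.0197 + 1.3542)
z^{k+1} = 0.7415
Step 3: u-update.
u^{k+1} = 1.3542 + 0.0197 - 0.7415 = 0.6325
Step 4: Primal residual = |0.0197 - 0.7415| = 0.7217


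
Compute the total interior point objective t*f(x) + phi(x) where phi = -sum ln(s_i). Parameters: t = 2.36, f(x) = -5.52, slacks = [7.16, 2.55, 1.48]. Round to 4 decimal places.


Step 1: Compute log-barrier.
ln values: [1.9685, 0.9361, 0.392]
phi = -(1.9685 + 0.9361 + 0.392) = -3.2966
Step 2: Compute augmented objective.
t*f(x) = 2.36*-5.52 = -13.0272
Total = -13.0272 - 3.2966 = -16.3238


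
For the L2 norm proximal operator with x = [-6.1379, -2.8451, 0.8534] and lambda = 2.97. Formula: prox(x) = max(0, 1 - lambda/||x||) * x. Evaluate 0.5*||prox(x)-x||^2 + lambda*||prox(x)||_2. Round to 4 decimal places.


Step 1: Compute ||x||.
||x|| = 6.8188
Step 2: Compute scaling factor.
scale = max(0, 1 - 2.97/6.8188) = 0.5644
Step 3: prox(x) = [-3.4645, -1.6059, 0.4817]
||prox(x)|| = 3.8488
Step 4: Proximal objective.
0.5*||prox-x||^2 = 4.4105
lambda*||prox|| = 11.4309
Total = 15.8415


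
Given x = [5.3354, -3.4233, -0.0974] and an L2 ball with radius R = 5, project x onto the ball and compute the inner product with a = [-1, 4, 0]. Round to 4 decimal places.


Step 1: Compute ||x|| (intermediates to 6 decimals).
||x|| = sqrt(5.3354^2 + (-3.4233)^2 + (-0.0974)^2) = 6.33995
Step 2: Project.
Since ||x|| > R, scale = R/||x|| = 5/6.33995 = 0.78865, proj(x) = scale * x
proj(x) = [4.207763, -2.699786, -0.076815]
Step 3: Dot product.
a^T * proj(x) = -1*4.207763 + 4*(-2.699786) + 0*(-0.076815) = -15.0069


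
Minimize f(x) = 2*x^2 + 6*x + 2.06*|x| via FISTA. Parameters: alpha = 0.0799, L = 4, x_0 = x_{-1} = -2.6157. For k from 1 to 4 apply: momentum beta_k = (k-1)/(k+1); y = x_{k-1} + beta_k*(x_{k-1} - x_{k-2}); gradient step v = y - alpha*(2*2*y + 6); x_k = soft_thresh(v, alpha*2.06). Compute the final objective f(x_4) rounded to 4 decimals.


FISTA on f(x) = 2*x^2 + 6*x + 2.06*|x|
L = 4, alpha = 0.0799
Iteration 1: beta = 0.0, y = -2.6157 + 0.0*(-2.6157 + 2.6157) = -2.6157
  grad(y) = -4.4628, v = y - alpha*grad = -2.2591
  prox(v) = soft_thresh(-2.2591, 0.1646) = -2.0945
Iteration 2: beta = 0.3333, y = -2.0945 + 0.3333*(-2.0945 + 2.6157) = -1.9208
  grad(y) = -1.6832, v = y - alpha*grad = -1.7863
  prox(v) = soft_thresh(-1.7863, 0.1646) = -1.6217
Iteration 3: beta = 0.5, y = -1.6217 + 0.5*(-1.6217 + 2.0945) = -1.3853
  grad(y) = 0.4587, v = y - alpha*grad = -1.422
  prox(v) = soft_thresh(-1.422, 0.1646) = -1.2574
Iteration 4: beta = 0.6, y = -1.2574 + 0.6*(-1.2574 + 1.6217) = -1.0388
  grad(y) = 1.8449, v = y - alpha*grad = -1.1862
  prox(v) = soft_thresh(-1.1862, 0.1646) = -1.0216
f(x_4) = 2*(-1.0216)^2 + 6*(-1.0216) + 2.06*|-1.0216| = -1.9378


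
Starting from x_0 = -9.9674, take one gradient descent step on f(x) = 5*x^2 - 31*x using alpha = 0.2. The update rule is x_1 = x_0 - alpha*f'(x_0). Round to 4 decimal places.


We compute the gradient at x_0 and apply the update.
f'(x) = 10*x - 31
f'(-9.9674) = 10*-9.9674 - 31 = -130.674
x_1 = -9.9674 - 0.2*-130.674 = 16.1674


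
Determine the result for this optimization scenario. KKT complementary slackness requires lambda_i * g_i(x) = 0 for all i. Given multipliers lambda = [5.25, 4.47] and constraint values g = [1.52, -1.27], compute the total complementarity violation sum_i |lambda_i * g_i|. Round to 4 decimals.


KKT complementary slackness check:
lambda_1 * g_1 = 5.25 * 1.52 = 7.98
lambda_2 * g_2 = 4.47 * -1.27 = -5.6769
Total violation = 7.98 + 5.6769 = 13.6569


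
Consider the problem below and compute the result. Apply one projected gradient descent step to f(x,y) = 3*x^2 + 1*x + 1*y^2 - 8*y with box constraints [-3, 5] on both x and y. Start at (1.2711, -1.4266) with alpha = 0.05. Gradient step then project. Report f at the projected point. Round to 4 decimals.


Step 1: Compute gradient at (1.2711, -1.4266).
grad_x = 2*3*1.2711 + 1 = 8.6266
grad_y = 2*1*-1.4266 - 8 = -10.8532
Step 2: Gradient step.
x_raw = 1.2711 - 0.05*8.6266 = 0.8398
y_raw = -1.4266 - 0.05*-10.8532 = -0.8839
Step 3: Project onto [-3, 5].
x_proj = clip(0.8398) = 0.8398
y_proj = clip(-0.8839) = -0.8839
Step 4: Evaluate f.
f(0.8398, -0.8839) = 10.8083


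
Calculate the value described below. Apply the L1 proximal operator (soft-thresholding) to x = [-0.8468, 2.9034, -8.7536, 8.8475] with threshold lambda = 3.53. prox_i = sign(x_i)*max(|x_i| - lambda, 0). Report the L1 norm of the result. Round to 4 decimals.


Soft-thresholding with lambda = 3.53:
prox(-0.8468) = sign(-0.8468)*max(|-0.8468| - 3.53, 0) = 0.0
prox(2.9034) = sign(2.9034)*max(|2.9034| - 3.53, 0) = 0.0
prox(-8.7536) = sign(-8.7536)*max(|-8.7536| - 3.53, 0) = -5.2236
prox(8.8475) = sign(8.8475)*max(|8.8475| - 3.53, 0) = 5.3175
prox(x) = [0.0, 0.0, -5.2236, 5.3175]
||prox(x)||_1 = 0.0 + 0.0 + 5.2236 + 5.3175 = 10.5411


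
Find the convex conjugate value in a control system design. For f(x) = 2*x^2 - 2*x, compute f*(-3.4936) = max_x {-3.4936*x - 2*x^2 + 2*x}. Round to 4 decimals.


f*(y) = sup_x {y*x - a*x^2 - b*x} = sup_x {(y-b)*x - a*x^2}
FOC: (y - b) - 2a*x = 0 => x* = (y - b)/(2a)
x* = (-3.4936 + 2)/(2*2) = -0.3734
f*(-3.4936) = (y-b)^2/(4a) = (-3.4936 + 2)^2/(4*2)
= 2.2308/8 = 0.2789


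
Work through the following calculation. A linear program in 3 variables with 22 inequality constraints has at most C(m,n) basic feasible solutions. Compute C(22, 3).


Each vertex corresponds to some choice of n active constraints out of m, so the number of vertices is at most C(m, n) = m! / (n!(m-n)!).
m = 22, n = 3
Numerator: 22 * 21 * 20
Denominator: 3! = 6
C(22, 3) = 1540


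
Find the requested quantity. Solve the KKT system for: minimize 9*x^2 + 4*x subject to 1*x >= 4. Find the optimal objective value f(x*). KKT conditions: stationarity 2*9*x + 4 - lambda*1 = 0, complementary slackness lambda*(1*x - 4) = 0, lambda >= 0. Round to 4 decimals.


Step 1: Try lambda = 0 (constraint inactive).
x_unc = -4/(2*9) = -0.2222
Check: 1*-0.2222 = -0.2222 < 4 -- violated!
Step 2: Constraint must be active: 1*x = 4
x* = 4/1 = 4.0
lambda = (2*9*4.0 + 4)/1 = 76.0
Step 3: Compute optimal value.
f(x*) = 9*4.0^2 + 4*4.0 = 160.0


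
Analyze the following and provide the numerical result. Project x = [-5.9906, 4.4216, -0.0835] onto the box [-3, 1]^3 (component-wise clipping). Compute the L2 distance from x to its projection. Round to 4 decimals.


Project each component onto [-3, 1].
clip(-5.9906) = -3.0, clip(4.4216) = 1.0, clip(-0.0835) = -0.0835
Projection = [-3.0, 1.0, -0.0835]
Squared diffs: [8.9437, 11.7073, 0.0]
Distance = sqrt(20.651) = 4.5443


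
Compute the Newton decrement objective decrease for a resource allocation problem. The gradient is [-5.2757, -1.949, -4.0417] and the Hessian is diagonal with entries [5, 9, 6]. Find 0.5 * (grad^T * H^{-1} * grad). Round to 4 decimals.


Step 1: H is diagonal, so H^(-1) * g = [-1.0551, -0.2166, -0.6736].
Step 2: g^T H^(-1) g = sum_i g_i^2 / H_ii
  = (-5.2757)^2/5 + (-1.949)^2/9 + (-4.0417)^2/6
  = 5.5666 + 0.4221 + 2.7226 = 8.7112
Step 3: Objective decrease = 0.5 * g^T H^(-1) g = 4.3556


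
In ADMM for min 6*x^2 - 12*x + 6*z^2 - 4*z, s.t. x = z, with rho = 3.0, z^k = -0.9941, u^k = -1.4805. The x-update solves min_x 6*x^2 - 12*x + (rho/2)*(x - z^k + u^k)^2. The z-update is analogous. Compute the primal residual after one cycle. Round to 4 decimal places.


ADMM iteration with rho = 3.0, z^k = -0.9941, u^k = -1.4805
Step 1: x-update.
Minimize 6*x^2 - 12*x + (3.0/2)*(x + 0.9941 - 1.4805)^2
FOC: (2*6 + 3.0)*x = 12 + 3.0*(-0.9941 + 1.4805)
x^{k+1} = 0.8973
Step 2: z-update.
Minimize 6*z^2 - 4*z + (3.0/2)*(0.8973 - z - 1.4805)^2
FOC: (2*6 + 3.0)*z = 4 + 3.0*(0.8973 - 1.4805)
z^{k+1} = 0.15
Step 3: u-update.
u^{k+1} = -1.4805 + 0.8973 - 0.15 = -0.7332
Step 4: Primal residual = |0.8973 - 0.15| = 0.7473


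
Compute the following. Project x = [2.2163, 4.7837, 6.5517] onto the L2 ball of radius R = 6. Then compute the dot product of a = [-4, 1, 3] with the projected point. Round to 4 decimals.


Step 1: Compute ||x|| (intermediates to 6 decimals).
||x|| = sqrt(2.2163^2 + 4.7837^2 + 6.5517^2) = 8.409551
Step 2: Project.
Since ||x|| > R, scale = R/||x|| = 6/8.409551 = 0.713474, proj(x) = scale * x
proj(x) = [1.581272, 3.413046, 4.674468]
Step 3: Dot product.
a^T * proj(x) = -4*1.581272 + 1*3.413046 + 3*4.674468 = 11.1114


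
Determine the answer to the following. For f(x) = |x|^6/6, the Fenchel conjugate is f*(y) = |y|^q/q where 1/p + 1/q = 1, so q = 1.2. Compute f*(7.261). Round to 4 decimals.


The conjugate exponent q satisfies 1/p + 1/q = 1.
p = 6, so q = 6/(6 - 1) = 1.2
|y|^q = 7.261^1.2 = 10.7943
f*(7.261) = 10.7943 / 1.2 = 8.9953


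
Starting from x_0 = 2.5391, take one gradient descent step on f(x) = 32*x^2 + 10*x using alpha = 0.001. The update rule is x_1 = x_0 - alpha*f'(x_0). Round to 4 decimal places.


We compute the gradient at x_0 and apply the update.
f'(x) = 64*x + 10
f'(2.5391) = 64*2.5391 + 10 = 172.5024
x_1 = 2.5391 - 0.001*172.5024 = 2.3666


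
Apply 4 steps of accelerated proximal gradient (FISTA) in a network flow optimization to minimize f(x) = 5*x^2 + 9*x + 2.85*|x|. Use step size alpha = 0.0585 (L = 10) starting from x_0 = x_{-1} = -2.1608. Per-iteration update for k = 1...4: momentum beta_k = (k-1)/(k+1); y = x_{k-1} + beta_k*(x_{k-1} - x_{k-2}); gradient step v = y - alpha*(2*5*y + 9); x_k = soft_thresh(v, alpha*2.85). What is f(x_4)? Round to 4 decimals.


FISTA on f(x) = 5*x^2 + 9*x + 2.85*|x|
L = 10, alpha = 0.0585
Iteration 1: beta = 0.0, y = -2.1608 + 0.0*(-2.1608 + 2.1608) = -2.1608
  grad(y) = -12.608, v = y - alpha*grad = -1.4232
  prox(v) = soft_thresh(-1.4232, 0.1667) = -1.2565
Iteration 2: beta = 0.3333, y = -1.2565 + 0.3333*(-1.2565 + 2.1608) = -0.9551
  grad(y) = -0.5508, v = y - alpha*grad = -0.9229
  prox(v) = soft_thresh(-0.9229, 0.1667) = -0.7561
Iteration 3: beta = 0.5, y = -0.7561 + 0.5*(-0.7561 + 1.2565) = -0.5059
  grad(y) = 3.9406, v = y - alpha*grad = -0.7365
  prox(v) = soft_thresh(-0.7365, 0.1667) = -0.5697
Iteration 4: beta = 0.6, y = -0.5697 + 0.6*(-0.5697 + 0.7561) = -0.4579
  grad(y) = 4.4209, v = y - alpha*grad = -0.7165
  prox(v) = soft_thresh(-0.7165, 0.1667) = -0.5498
f(x_4) = 5*(-0.5498)^2 + 9*(-0.5498) + 2.85*|-0.5498| = -1.8699


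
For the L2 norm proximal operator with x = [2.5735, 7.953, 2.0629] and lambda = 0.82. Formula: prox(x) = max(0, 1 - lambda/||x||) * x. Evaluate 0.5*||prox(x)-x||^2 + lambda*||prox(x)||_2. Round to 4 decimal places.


Step 1: Compute ||x||.
||x|| = 8.6098
Step 2: Compute scaling factor.
scale = max(0, 1 - 0.82/8.6098) = 0.9048
Step 3: prox(x) = [2.3284, 7.1956, 1.8664]
||prox(x)|| = 7.7898
Step 4: Proximal objective.
0.5*||prox-x||^2 = 0.3362
lambda*||prox|| = 6.3876
Total = 6.7238


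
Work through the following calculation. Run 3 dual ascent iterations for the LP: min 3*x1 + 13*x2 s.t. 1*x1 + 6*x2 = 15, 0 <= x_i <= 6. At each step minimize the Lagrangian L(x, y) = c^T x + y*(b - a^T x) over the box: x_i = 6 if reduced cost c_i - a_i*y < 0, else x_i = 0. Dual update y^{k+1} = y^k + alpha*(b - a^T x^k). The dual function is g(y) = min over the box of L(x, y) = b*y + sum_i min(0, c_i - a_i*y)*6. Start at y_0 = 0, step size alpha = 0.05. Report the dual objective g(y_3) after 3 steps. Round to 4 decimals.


Dual ascent for LP: min 3*x1 + 13*x2, 1*x1 + 6*x2 = 15, 0 <= x_i <= 6
Step 1: y^k = 0.0, reduced costs: (3.0, 13.0)
  x^k = (0.0, 0.0), subgradient = b - a^T x = 15.0
  y^{k+1} = 0.0 + 0.05*15.0 = 0.75
Step 2: y^k = 0.75, reduced costs: (2.25, 8.5)
  x^k = (0.0, 0.0), subgradient = b - a^T x = 15.0
  y^{k+1} = 0.75 + 0.05*15.0 = 1.5
Step 3: y^k = 1.5, reduced costs: (1.5, 4.0)
  x^k = (0.0, 0.0), subgradient = b - a^T x = 15.0
  y^{k+1} = 1.5 + 0.05*15.0 = 2.25
Dual objective at y_3 = 2.25: reduced costs (0.75, -0.5), box minimizer x = (0.0, 6.0)
g(y_3) = b*y + (c1 - a1*y)*x1 + (c2 - a2*y)*x2 = 15*2.25 + 0.75*0.0 + (-0.5)*6.0 = 33.75 + 0.0 - 3.0 = 30.75


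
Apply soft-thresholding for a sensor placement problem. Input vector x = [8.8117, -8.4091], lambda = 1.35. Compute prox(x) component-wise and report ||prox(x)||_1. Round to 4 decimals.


Soft-thresholding with lambda = 1.35:
prox(8.8117) = sign(8.8117)*max(|8.8117| - 1.35, 0) = 7.4617
prox(-8.4091) = sign(-8.4091)*max(|-8.4091| - 1.35, 0) = -7.0591
prox(x) = [7.4617, -7.0591]
||prox(x)||_1 = 7.4617 + 7.0591 = 14.5208


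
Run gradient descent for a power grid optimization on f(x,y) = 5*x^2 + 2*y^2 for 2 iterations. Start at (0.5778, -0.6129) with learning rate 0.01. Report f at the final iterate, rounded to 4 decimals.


Gradient descent on f(x,y) = 5*x^2 + 2*y^2.
Starting point: (0.5778, -0.6129), alpha = 0.01
Step 1: grad_x = 2*5*0.5778 = 5.778, grad_y = 2*2*-0.6129 = -2.4516
  x_1 = 0.5778 - 0.01*5.778 = 0.52
  y_1 = -0.6129 - 0.01*-2.4516 = -0.5884
Step 2: grad_x = 2*5*0.52 = 5.2002, grad_y = 2*2*-0.5884 = -2.3535
  x_2 = 0.52 - 0.01*5.2002 = 0.468
  y_2 = -0.5884 - 0.01*-2.3535 = -0.5648
f(0.468, -0.5648) = 5*0.468^2 + 2*(-0.5648)^2 = 1.7333


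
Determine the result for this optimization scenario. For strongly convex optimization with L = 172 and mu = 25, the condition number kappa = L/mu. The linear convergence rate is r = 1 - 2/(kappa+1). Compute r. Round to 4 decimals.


Step 1: Compute the condition number.
kappa = L/mu = 172/25 = 6.88
Step 2: Compute the convergence rate.
r = 1 - 2/(kappa + 1) = 1 - 2*mu/(L + mu) = (L - mu)/(L + mu) = 147/197 = 0.7462


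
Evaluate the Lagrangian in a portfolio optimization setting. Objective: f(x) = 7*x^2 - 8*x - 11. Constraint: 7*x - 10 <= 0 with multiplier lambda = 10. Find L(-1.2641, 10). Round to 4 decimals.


Step 1: Evaluate f(x).
f(-1.2641) = 7*(-1.2641)^2 - 8*(-1.2641) - 11 = 10.2984
Step 2: Evaluate g(x).
g(-1.2641) = 7*-1.2641 - 10 = -18.8487
Step 3: Compute Lagrangian.
L = 10.2984 + 10*-18.8487 = -178.1886


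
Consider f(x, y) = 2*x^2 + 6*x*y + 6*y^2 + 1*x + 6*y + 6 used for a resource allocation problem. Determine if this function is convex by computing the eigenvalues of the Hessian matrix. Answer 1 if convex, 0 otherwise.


The Hessian of f(x,y) = 2*x^2 + 6*x*y + 6*y^2 + 1*x + 6*y + 6 is:
H = [[4, 6], [6, 12]]
Trace = 4 + 12 = 16
Determinant = 4*12 - (6)^2 = 12
Discriminant = (16)^2 - 4*12 = 208.0
Eigenvalues: lambda_1 = 0.7889, lambda_2 = 15.2111
The function is convex.

1


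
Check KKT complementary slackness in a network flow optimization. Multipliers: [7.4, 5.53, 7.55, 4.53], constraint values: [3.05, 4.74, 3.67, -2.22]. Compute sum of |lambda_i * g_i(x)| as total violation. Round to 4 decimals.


KKT complementary slackness check:
lambda_1 * g_1 = 7.4 * 3.05 = 22.57
lambda_2 * g_2 = 5.53 * 4.74 = 26.2122
lambda_3 * g_3 = 7.55 * 3.67 = 27.7085
lambda_4 * g_4 = 4.53 * -2.22 = -10.0566
Total violation = 22.57 + 26.2122 + 27.7085 + 10.0566 = 86.5473


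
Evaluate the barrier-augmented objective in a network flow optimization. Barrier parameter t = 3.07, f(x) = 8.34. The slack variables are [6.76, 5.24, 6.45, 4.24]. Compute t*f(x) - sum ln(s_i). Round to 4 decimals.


Step 1: Compute log-barrier.
ln values: [1.911, 1.6563, 1.8641, 1.4446]
phi = -(1.911 + 1.6563 + 1.8641 + 1.4446) = -6.876
Step 2: Compute augmented objective.
t*f(x) = 3.07*8.34 = 25.6038
Total = 25.6038 - 6.876 = 18.7278


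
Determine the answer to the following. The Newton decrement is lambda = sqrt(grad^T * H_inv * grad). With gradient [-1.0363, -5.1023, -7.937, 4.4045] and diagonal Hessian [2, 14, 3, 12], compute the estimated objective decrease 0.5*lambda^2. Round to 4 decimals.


Step 1: H is diagonal, so H^(-1) * g = [-0.5182, -0.3645, -2.6457, 0.367].
Step 2: g^T H^(-1) g = sum_i g_i^2 / H_ii
  = (-1.0363)^2/2 + (-5.1023)^2/14 + (-7.937)^2/3 + (4.4045)^2/12
  = 0.537 + 1.8595 + 20.9987 + 1.6166 = 25.0118
Step 3: Objective decrease = 0.5 * g^T H^(-1) g = 12.5059


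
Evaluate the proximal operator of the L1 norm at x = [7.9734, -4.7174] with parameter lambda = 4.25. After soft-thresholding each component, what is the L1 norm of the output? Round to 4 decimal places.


Soft-thresholding with lambda = 4.25:
prox(7.9734) = sign(7.9734)*max(|7.9734| - 4.25, 0) = 3.7234
prox(-4.7174) = sign(-4.7174)*max(|-4.7174| - 4.25, 0) = -0.4674
prox(x) = [3.7234, -0.4674]
||prox(x)||_1 = 3.7234 + 0.4674 = 4.1908


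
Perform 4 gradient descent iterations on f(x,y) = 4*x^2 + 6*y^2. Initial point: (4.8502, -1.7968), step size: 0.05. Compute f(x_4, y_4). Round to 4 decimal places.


Gradient descent on f(x,y) = 4*x^2 + 6*y^2.
Starting point: (4.8502, -1.7968), alpha = 0.05
Step 1: grad_x = 2*4*4.8502 = 38.8016, grad_y = 2*6*-1.7968 = -21.5616
  x_1 = 4.8502 - 0.05*38.8016 = 2.9101
  y_1 = -1.7968 - 0.05*-21.5616 = -0.7187
Step 2: grad_x = 2*4*2.9101 = 23.281, grad_y = 2*6*-0.7187 = -8.6246
  x_2 = 2.9101 - 0.05*23.281 = 1.7461
  y_2 = -0.7187 - 0.05*-8.6246 = -0.2875
Step 3: grad_x = 2*4*1.7461 = 13.9686, grad_y = 2*6*-0.2875 = -3.4499
  x_3 = 1.7461 - 0.05*13.9686 = 1.0476
  y_3 = -0.2875 - 0.05*-3.4499 = -0.115
Step 4: grad_x = 2*4*1.0476 = 8.3811, grad_y = 2*6*-0.115 = -1.3799
  x_4 = 1.0476 - 0.05*8.3811 = 0.6286
  y_4 = -0.115 - 0.05*-1.3799 = -0.046
f(0.6286, -0.046) = 4*0.6286^2 + 6*(-0.046)^2 = 1.5932


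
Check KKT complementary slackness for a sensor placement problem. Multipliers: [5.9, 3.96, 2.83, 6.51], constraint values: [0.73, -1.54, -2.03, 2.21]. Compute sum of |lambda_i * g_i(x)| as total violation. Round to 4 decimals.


KKT complementary slackness check:
lambda_1 * g_1 = 5.9 * 0.73 = 4.307
lambda_2 * g_2 = 3.96 * -1.54 = -6.0984
lambda_3 * g_3 = 2.83 * -2.03 = -5.7449
lambda_4 * g_4 = 6.51 * 2.21 = 14.3871
Total violation = 4.307 + 6.0984 + 5.7449 + 14.3871 = 30.5374


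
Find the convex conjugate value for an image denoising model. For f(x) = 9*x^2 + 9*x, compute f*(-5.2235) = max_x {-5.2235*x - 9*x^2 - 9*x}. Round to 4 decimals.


f*(y) = sup_x {y*x - a*x^2 - b*x} = sup_x {(y-b)*x - a*x^2}
FOC: (y - b) - 2a*x = 0 => x* = (y - b)/(2a)
x* = (-5.2235 - 9)/(2*9) = -0.7902
f*(-5.2235) = (y-b)^2/(4a) = (-5.2235 - 9)^2/(4*9)
= 202.308/36 = 5.6197


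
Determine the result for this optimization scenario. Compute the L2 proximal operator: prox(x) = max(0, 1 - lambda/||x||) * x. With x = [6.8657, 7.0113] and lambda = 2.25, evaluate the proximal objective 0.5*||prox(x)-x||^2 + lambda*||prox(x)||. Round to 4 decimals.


Step 1: Compute ||x||.
||x|| = 9.8131
Step 2: Compute scaling factor.
scale = max(0, 1 - 2.25/9.8131) = 0.7707
Step 3: prox(x) = [5.2915, 5.4037]
||prox(x)|| = 7.5631
Step 4: Proximal objective.
0.5*||prox-x||^2 = 2.5313
lambda*||prox|| = 17.017
Total = 19.5481


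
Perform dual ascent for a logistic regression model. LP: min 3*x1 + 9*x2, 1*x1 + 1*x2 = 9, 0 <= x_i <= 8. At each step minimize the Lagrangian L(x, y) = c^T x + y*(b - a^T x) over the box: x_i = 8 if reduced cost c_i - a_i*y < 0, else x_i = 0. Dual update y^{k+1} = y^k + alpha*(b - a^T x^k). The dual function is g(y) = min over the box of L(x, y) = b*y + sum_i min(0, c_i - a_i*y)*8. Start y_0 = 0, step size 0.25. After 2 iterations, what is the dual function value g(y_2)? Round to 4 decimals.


Dual ascent for LP: min 3*x1 + 9*x2, 1*x1 + 1*x2 = 9, 0 <= x_i <= 8
Step 1: y^k = 0.0, reduced costs: (3.0, 9.0)
  x^k = (0.0, 0.0), subgradient = b - a^T x = 9.0
  y^{k+1} = 0.0 + 0.25*9.0 = 2.25
Step 2: y^k = 2.25, reduced costs: (0.75, 6.75)
  x^k = (0.0, 0.0), subgradient = b - a^T x = 9.0
  y^{k+1} = 2.25 + 0.25*9.0 = 4.5
Dual objective at y_2 = 4.5: reduced costs (-1.5, 4.5), box minimizer x = (8.0, 0.0)
g(y_2) = b*y + (c1 - a1*y)*x1 + (c2 - a2*y)*x2 = 9*4.5 + (-1.5)*8.0 + 4.5*0.0 = 40.5 - 12.0 + 0.0 = 28.5


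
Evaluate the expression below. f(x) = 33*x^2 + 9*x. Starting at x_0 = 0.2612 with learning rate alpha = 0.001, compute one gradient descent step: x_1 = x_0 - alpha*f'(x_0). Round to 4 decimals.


We compute the gradient at x_0 and apply the update.
f'(x) = 66*x + 9
f'(0.2612) = 66*0.2612 + 9 = 26.2392
x_1 = 0.2612 - 0.001*26.2392 = 0.235


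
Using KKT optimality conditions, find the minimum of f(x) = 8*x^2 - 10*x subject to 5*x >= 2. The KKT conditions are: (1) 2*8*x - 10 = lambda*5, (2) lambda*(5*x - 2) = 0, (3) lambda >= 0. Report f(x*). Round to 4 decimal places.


Step 1: Try lambda = 0 (constraint inactive).
Stationarity: 2*8*x - 10 = 0
x* = 10/(2*8) = 0.625
Check constraint: 5*0.625 = 3.125 >= 2 -- satisfied.
Step 2: Compute optimal value.
f(x*) = 8*0.625^2 - 10*0.625 = -3.125


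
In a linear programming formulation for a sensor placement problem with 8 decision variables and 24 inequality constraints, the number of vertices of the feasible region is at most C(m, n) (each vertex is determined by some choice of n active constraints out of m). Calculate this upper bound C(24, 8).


Each vertex corresponds to some choice of n active constraints out of m, so the number of vertices is at most C(m, n) = m! / (n!(m-n)!).
m = 24, n = 8
Numerator: 24 * 23 * 22 * 21 * 20 * 19 * 18 * 17
Denominator: 8! = 40320
C(24, 8) = 735471


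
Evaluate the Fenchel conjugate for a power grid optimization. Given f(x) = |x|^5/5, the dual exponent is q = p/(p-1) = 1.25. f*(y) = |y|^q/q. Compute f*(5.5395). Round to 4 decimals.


The conjugate exponent q satisfies 1/p + 1/q = 1.
p = 5, so q = 5/(5 - 1) = 1.25
|y|^q = 5.5395^1.25 = 8.4984
f*(5.5395) = 8.4984 / 1.25 = 6.7987


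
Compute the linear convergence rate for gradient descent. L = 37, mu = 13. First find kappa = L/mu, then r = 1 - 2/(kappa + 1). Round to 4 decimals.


Step 1: Compute the condition number.
kappa = L/mu = 37/13 = 2.8462
Step 2: Compute the convergence rate.
r = 1 - 2/(kappa + 1) = 1 - 2*mu/(L + mu) = (L - mu)/(L + mu) = 24/50 = 0.48


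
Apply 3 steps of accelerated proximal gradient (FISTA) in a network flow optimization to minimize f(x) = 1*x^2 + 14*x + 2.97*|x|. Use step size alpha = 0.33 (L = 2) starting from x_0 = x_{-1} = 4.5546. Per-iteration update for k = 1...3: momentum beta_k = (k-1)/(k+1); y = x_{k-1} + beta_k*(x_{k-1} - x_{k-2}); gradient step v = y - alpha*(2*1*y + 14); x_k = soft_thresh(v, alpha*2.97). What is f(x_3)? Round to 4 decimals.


FISTA on f(x) = 1*x^2 + 14*x + 2.97*|x|
L = 2, alpha = 0.33
Iteration 1: beta = 0.0, y = 4.5546 + 0.0*(4.5546 - 4.5546) = 4.5546
  grad(y) = 23.1092, v = y - alpha*grad = -3.0714
  prox(v) = soft_thresh(-3.0714, 0.9801) = -2.0913
Iteration 2: beta = 0.3333, y = -2.0913 + 0.3333*(-2.0913 - 4.5546) = -4.3066
  grad(y) = 5.3867, v = y - alpha*grad = -6.0843
  prox(v) = soft_thresh(-6.0843, 0.9801) = -5.1042
Iteration 3: beta = 0.5, y = -5.1042 + 0.5*(-5.1042 + 2.0913) = -6.6106
  grad(y) = 0.7789, v = y - alpha*grad = -6.8676
  prox(v) = soft_thresh(-6.8676, 0.9801) = -5.8875
f(x_3) = 1*(-5.8875)^2 + 14*(-5.8875) + 2.97*|-5.8875| = -30.2765


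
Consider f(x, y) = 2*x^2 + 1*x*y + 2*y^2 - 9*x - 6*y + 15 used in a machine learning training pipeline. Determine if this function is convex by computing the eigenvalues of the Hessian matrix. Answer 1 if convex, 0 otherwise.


The Hessian of f(x,y) = 2*x^2 + 1*x*y + 2*y^2 - 9*x - 6*y + 15 is:
H = [[4, 1], [1, 4]]
Trace = 4 + 4 = 8
Determinant = 4*4 - (1)^2 = 15
Discriminant = (8)^2 - 4*15 = 4.0
Eigenvalues: lambda_1 = 3.0, lambda_2 = 5.0
The function is convex.

1


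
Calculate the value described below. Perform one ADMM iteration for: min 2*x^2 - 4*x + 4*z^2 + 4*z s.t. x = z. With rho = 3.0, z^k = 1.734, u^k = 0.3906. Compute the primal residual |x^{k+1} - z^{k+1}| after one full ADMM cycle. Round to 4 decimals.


ADMM iteration with rho = 3.0, z^k = 1.734, u^k = 0.3906
Step 1: x-update.
Minimize 2*x^2 - 4*x + (3.0/2)*(x - 1.734 + 0.3906)^2
FOC: (2*2 + 3.0)*x = 4 + 3.0*(1.734 - 0.3906)
x^{k+1} = 1.1472
Step 2: z-update.
Minimize 4*z^2 + 4*z + (3.0/2)*(1.1472 - z + 0.3906)^2
FOC: (2*4 + 3.0)*z = -4 + 3.0*(1.1472 + 0.3906)
z^{k+1} = 0.0558
Step 3: u-update.
u^{k+1} = 0.3906 + 1.1472 - 0.0558 = 1.482
Step 4: Primal residual = |1.1472 - 0.0558| = 1.0914


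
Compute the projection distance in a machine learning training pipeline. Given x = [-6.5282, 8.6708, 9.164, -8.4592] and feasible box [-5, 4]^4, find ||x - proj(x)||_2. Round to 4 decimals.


Project each component onto [-5, 4].
clip(-6.5282) = -5.0, clip(8.6708) = 4.0, clip(9.164) = 4.0, clip(-8.4592) = -5.0
Projection = [-5.0, 4.0, 4.0, -5.0]
Squared diffs: [2.3354, 21.8164, 26.6669, 11.9661]
Distance = sqrt(62.7848) = 7.9237


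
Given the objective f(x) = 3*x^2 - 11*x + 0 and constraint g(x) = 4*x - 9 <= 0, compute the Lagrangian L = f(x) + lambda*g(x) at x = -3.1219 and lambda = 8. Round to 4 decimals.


Step 1: Evaluate f(x).
f(-3.1219) = 3*(-3.1219)^2 - 11*(-3.1219) + 0 = 63.5797
Step 2: Evaluate g(x).
g(-3.1219) = 4*-3.1219 - 9 = -21.4876
Step 3: Compute Lagrangian.
L = 63.5797 + 8*-21.4876 = -108.3211


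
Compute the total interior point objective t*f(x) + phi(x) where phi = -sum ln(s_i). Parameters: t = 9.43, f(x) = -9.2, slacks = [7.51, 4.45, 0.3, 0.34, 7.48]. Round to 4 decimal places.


Step 1: Compute log-barrier.
ln values: [2.0162, 1.4929, -1.204, -1.0788, 2.0122]
phi = -(2.0162 + 1.4929 - 1.204 - 1.0788 + 2.0122) = -3.2386
Step 2: Compute augmented objective.
t*f(x) = 9.43*-9.2 = -86.756
Total = -86.756 - 3.2386 = -89.9946


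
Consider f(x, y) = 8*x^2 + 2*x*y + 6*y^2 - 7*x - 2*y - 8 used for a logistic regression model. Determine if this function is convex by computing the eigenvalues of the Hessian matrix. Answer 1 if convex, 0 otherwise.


The Hessian of f(x,y) = 8*x^2 + 2*x*y + 6*y^2 - 7*x - 2*y - 8 is:
H = [[16, 2], [2, 12]]
Trace = 16 + 12 = 28
Determinant = 16*12 - (2)^2 = 188
Discriminant = (28)^2 - 4*188 = 32.0
Eigenvalues: lambda_1 = 11.1716, lambda_2 = 16.8284
The function is convex.

1


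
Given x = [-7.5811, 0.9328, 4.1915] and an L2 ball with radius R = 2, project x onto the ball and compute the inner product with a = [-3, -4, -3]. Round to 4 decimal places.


Step 1: Compute ||x|| (intermediates to 6 decimals).
||x|| = sqrt((-7.5811)^2 + 0.9328^2 + 4.1915^2) = 8.712742
Step 2: Project.
Since ||x|| > R, scale = R/||x|| = 2/8.712742 = 0.229549, proj(x) = scale * x
proj(x) = [-1.740234, 0.214123, 0.962155]
Step 3: Dot product.
a^T * proj(x) = -3*(-1.740234) - 4*0.214123 - 3*0.962155 = 1.4777


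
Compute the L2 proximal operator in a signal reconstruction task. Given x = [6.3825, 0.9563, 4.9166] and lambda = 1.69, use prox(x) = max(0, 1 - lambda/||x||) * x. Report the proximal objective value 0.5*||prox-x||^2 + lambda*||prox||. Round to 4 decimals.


Step 1: Compute ||x||.
||x|| = 8.1132
Step 2: Compute scaling factor.
scale = max(0, 1 - 1.69/8.1132) = 0.7917
Step 3: prox(x) = [5.053, 0.7571, 3.8925]
||prox(x)|| = 6.4232
Step 4: Proximal objective.
0.5*||prox-x||^2 = 1.4281
lambda*||prox|| = 10.8552
Total = 12.2832


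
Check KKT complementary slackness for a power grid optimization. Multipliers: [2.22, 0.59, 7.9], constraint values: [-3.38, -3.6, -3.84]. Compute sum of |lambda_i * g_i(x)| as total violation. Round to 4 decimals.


KKT complementary slackness check:
lambda_1 * g_1 = 2.22 * -3.38 = -7.5036
lambda_2 * g_2 = 0.59 * -3.6 = -2.124
lambda_3 * g_3 = 7.9 * -3.84 = -30.336
Total violation = 7.5036 + 2.124 + 30.336 = 39.9636


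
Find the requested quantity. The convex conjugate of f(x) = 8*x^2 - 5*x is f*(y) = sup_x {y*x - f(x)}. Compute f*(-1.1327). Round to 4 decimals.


f*(y) = sup_x {y*x - a*x^2 - b*x} = sup_x {(y-b)*x - a*x^2}
FOC: (y - b) - 2a*x = 0 => x* = (y - b)/(2a)
x* = (-1.1327 + 5)/(2*8) = 0.2417
f*(-1.1327) = (y-b)^2/(4a) = (-1.1327 + 5)^2/(4*8)
= 14.956/32 = 0.4674


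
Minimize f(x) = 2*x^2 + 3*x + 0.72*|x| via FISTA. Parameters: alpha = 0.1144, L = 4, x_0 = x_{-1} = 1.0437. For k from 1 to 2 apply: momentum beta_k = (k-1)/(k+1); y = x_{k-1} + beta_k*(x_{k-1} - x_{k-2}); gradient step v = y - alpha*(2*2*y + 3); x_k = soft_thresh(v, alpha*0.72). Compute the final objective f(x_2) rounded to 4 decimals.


FISTA on f(x) = 2*x^2 + 3*x + 0.72*|x|
L = 4, alpha = 0.1144
Iteration 1: beta = 0.0, y = 1.0437 + 0.0*(1.0437 - 1.0437) = 1.0437
  grad(y) = 7.1748, v = y - alpha*grad = 0.2229
  prox(v) = soft_thresh(0.2229, 0.0824) = 0.1405
Iteration 2: beta = 0.3333, y = 0.1405 + 0.3333*(0.1405 - 1.0437) = -0.1605
  grad(y) = 2.3579, v = y - alpha*grad = -0.4303
  prox(v) = soft_thresh(-0.4303, 0.0824) = -0.3479
f(x_2) = 2*(-0.3479)^2 + 3*(-0.3479) + 0.72*|-0.3479| = -0.5511


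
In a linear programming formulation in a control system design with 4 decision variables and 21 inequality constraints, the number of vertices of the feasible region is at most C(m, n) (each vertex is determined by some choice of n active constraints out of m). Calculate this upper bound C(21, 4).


Each vertex corresponds to some choice of n active constraints out of m, so the number of vertices is at most C(m, n) = m! / (n!(m-n)!).
m = 21, n = 4
Numerator: 21 * 20 * 19 * 18
Denominator: 4! = 24
C(21, 4) = 5985


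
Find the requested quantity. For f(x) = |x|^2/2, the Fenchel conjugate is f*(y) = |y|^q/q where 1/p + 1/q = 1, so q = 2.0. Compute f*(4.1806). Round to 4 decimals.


The conjugate exponent q satisfies 1/p + 1/q = 1.
p = 2, so q = 2/(2 - 1) = 2.0
|y|^q = 4.1806^2.0 = 17.4774
f*(4.1806) = 17.4774 / 2.0 = 8.7387


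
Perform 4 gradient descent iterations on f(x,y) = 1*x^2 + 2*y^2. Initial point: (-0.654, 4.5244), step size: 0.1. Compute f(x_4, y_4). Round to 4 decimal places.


Gradient descent on f(x,y) = 1*x^2 + 2*y^2.
Starting point: (-0.654, 4.5244), alpha = 0.1
Step 1: grad_x = 2*1*-0.654 = -1.308, grad_y = 2*2*4.5244 = 18.0976
  x_1 = -0.654 - 0.1*-1.308 = -0.5232
  y_1 = 4.5244 - 0.1*18.0976 = 2.7146
Step 2: grad_x = 2*1*-0.5232 = -1.0464, grad_y = 2*2*2.7146 = 10.8586
  x_2 = -0.5232 - 0.1*-1.0464 = -0.4186
  y_2 = 2.7146 - 0.1*10.8586 = 1.6288
Step 3: grad_x = 2*1*-0.4186 = -0.8371, grad_y = 2*2*1.6288 = 6.5151
  x_3 = -0.4186 - 0.1*-0.8371 = -0.3348
  y_3 = 1.6288 - 0.1*6.5151 = 0.9773
Step 4: grad_x = 2*1*-0.3348 = -0.6697, grad_y = 2*2*0.9773 = 3.9091
  x_4 = -0.3348 - 0.1*-0.6697 = -0.2679
  y_4 = 0.9773 - 0.1*3.9091 = 0.5864
f(-0.2679, 0.5864) = 1*(-0.2679)^2 + 2*0.5864^2 = 0.7594


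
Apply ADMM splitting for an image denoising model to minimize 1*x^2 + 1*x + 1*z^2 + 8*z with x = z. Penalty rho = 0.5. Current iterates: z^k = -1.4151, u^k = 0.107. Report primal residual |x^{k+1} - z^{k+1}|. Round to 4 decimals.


ADMM iteration with rho = 0.5, z^k = -1.4151, u^k = 0.107
Step 1: x-update.
Minimize 1*x^2 + 1*x + (0.5/2)*(x + 1.4151 + 0.107)^2
FOC: (2*1 + 0.5)*x = -1 + 0.5*(-1.4151 - 0.107)
x^{k+1} = -0.7044
Step 2: z-update.
Minimize 1*z^2 + 8*z + (0.5/2)*(-0.7044 - z + 0.107)^2
FOC: (2*1 + 0.5)*z = -8 + 0.5*(-0.7044 + 0.107)
z^{k+1} = -3.3195
Step 3: u-update.
u^{k+1} = 0.107 - 0.7044 + 3.3195 = 2.7221
Step 4: Primal residual = |-0.7044 + 3.3195| = 2.6151


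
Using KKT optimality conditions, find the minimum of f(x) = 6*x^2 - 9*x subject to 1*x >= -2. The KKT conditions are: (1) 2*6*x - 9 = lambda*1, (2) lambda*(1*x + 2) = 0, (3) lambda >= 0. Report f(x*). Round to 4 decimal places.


Step 1: Try lambda = 0 (constraint inactive).
Stationarity: 2*6*x - 9 = 0
x* = 9/(2*6) = 0.75
Check constraint: 1*0.75 = 0.75 >= -2 -- satisfied.
Step 2: Compute optimal value.
f(x*) = 6*0.75^2 - 9*0.75 = -3.375
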